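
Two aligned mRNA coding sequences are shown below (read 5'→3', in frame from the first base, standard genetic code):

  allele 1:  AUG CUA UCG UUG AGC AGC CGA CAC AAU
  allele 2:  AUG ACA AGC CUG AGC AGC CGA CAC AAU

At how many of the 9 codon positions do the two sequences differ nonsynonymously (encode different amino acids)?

Codon 1: AUG Met / AUG Met — identical.
Codon 2: CUA Leu / ACA Thr — nonsynonymous.
Codon 3: UCG Ser / AGC Ser — synonymous.
Codon 4: UUG Leu / CUG Leu — synonymous.
Codon 5: AGC Ser / AGC Ser — identical.
Codon 6: AGC Ser / AGC Ser — identical.
Codon 7: CGA Arg / CGA Arg — identical.
Codon 8: CAC His / CAC His — identical.
Codon 9: AAU Asn / AAU Asn — identical.
Nonsynonymous differences: 1.

1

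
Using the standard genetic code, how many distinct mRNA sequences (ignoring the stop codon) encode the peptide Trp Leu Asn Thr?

48

Trp: 1 codon.
Leu: 6 codons.
Asn: 2 codons.
Thr: 4 codons.
1 × 6 × 2 × 4 = 48.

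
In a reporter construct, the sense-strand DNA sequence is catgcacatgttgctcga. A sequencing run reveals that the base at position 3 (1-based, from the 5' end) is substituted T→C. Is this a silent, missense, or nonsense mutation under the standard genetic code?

Position 3 falls in codon 1: CAT → His.
After the substitution the codon is CAC → His.
Both encode His, so the change is synonymous.

silent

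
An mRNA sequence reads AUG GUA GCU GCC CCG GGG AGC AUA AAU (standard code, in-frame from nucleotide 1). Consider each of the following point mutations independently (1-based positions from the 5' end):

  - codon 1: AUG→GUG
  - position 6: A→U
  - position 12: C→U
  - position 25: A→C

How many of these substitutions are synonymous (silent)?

2

Codon 1: AUG (Met) → GUG (Val) — missense.
Codon 2: GUA (Val) → GUU (Val) — synonymous.
Codon 4: GCC (Ala) → GCU (Ala) — synonymous.
Codon 9: AAU (Asn) → CAU (His) — missense.
Synonymous: 2 of 4.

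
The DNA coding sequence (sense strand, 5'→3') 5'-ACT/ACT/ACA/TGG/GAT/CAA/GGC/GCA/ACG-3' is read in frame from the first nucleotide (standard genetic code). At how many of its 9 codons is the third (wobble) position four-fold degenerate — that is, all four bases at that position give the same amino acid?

Codon 1 ACT (Thr): third position 4-fold.
Codon 2 ACT (Thr): third position 4-fold.
Codon 3 ACA (Thr): third position 4-fold.
Codon 4 TGG (Trp): third position 1-fold.
Codon 5 GAT (Asp): third position 2-fold.
Codon 6 CAA (Gln): third position 2-fold.
Codon 7 GGC (Gly): third position 4-fold.
Codon 8 GCA (Ala): third position 4-fold.
Codon 9 ACG (Thr): third position 4-fold.
Four-fold degenerate third positions: 6.

6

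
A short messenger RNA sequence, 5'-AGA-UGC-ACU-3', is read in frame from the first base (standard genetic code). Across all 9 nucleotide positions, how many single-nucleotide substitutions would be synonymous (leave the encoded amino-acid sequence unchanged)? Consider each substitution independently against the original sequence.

Codon 1 (AGA, Arg): 2 synonymous substitutions.
Codon 2 (UGC, Cys): 1 synonymous substitution.
Codon 3 (ACU, Thr): 3 synonymous substitutions.
Total: 2 + 1 + 3 = 6.

6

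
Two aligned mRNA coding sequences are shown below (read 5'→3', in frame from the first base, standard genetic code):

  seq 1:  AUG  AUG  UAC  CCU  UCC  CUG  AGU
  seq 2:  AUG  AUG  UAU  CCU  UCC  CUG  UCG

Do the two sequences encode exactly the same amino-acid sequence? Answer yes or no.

yes

Codon 1: AUG Met / AUG Met — identical.
Codon 2: AUG Met / AUG Met — identical.
Codon 3: UAC Tyr / UAU Tyr — synonymous.
Codon 4: CCU Pro / CCU Pro — identical.
Codon 5: UCC Ser / UCC Ser — identical.
Codon 6: CUG Leu / CUG Leu — identical.
Codon 7: AGU Ser / UCG Ser — synonymous.
Nonsynonymous differences: 0 → same protein.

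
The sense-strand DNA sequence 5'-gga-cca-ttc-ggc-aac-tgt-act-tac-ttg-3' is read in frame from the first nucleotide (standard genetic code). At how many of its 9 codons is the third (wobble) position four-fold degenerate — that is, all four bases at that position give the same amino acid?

4

Codon 1 GGA (Gly): third position 4-fold.
Codon 2 CCA (Pro): third position 4-fold.
Codon 3 TTC (Phe): third position 2-fold.
Codon 4 GGC (Gly): third position 4-fold.
Codon 5 AAC (Asn): third position 2-fold.
Codon 6 TGT (Cys): third position 2-fold.
Codon 7 ACT (Thr): third position 4-fold.
Codon 8 TAC (Tyr): third position 2-fold.
Codon 9 TTG (Leu): third position 2-fold.
Four-fold degenerate third positions: 4.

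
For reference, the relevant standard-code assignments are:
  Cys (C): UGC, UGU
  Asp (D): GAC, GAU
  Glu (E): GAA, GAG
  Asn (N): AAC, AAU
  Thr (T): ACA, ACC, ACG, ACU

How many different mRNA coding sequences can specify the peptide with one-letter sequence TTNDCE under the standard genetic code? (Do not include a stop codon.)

Thr: 4 codons.
Thr: 4 codons.
Asn: 2 codons.
Asp: 2 codons.
Cys: 2 codons.
Glu: 2 codons.
4 × 4 × 2 × 2 × 2 × 2 = 256.

256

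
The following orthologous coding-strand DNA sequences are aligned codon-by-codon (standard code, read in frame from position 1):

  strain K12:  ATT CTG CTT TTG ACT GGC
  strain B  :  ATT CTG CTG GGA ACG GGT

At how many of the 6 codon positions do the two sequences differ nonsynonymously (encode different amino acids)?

Codon 1: ATT Ile / ATT Ile — identical.
Codon 2: CTG Leu / CTG Leu — identical.
Codon 3: CTT Leu / CTG Leu — synonymous.
Codon 4: TTG Leu / GGA Gly — nonsynonymous.
Codon 5: ACT Thr / ACG Thr — synonymous.
Codon 6: GGC Gly / GGT Gly — synonymous.
Nonsynonymous differences: 1.

1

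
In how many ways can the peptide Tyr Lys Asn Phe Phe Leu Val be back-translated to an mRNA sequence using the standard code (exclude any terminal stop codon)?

768

Tyr: 2 codons.
Lys: 2 codons.
Asn: 2 codons.
Phe: 2 codons.
Phe: 2 codons.
Leu: 6 codons.
Val: 4 codons.
2 × 2 × 2 × 2 × 2 × 6 × 4 = 768.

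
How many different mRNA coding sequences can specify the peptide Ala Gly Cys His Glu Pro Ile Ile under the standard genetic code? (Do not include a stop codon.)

Ala: 4 codons.
Gly: 4 codons.
Cys: 2 codons.
His: 2 codons.
Glu: 2 codons.
Pro: 4 codons.
Ile: 3 codons.
Ile: 3 codons.
4 × 4 × 2 × 2 × 2 × 4 × 3 × 3 = 4608.

4608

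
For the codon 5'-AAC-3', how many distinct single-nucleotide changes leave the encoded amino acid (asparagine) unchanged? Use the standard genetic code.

Position 1: none → 0 synonymous.
Position 2: none → 0 synonymous.
Position 3: AAU → 1 synonymous.
Total: 0 + 0 + 1 = 1.

1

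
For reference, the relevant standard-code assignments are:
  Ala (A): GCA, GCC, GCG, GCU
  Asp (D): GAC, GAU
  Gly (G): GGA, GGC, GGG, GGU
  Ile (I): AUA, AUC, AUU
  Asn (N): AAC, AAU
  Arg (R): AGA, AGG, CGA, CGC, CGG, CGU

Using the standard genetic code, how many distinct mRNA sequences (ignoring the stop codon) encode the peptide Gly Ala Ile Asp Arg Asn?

1152

Gly: 4 codons.
Ala: 4 codons.
Ile: 3 codons.
Asp: 2 codons.
Arg: 6 codons.
Asn: 2 codons.
4 × 4 × 3 × 2 × 6 × 2 = 1152.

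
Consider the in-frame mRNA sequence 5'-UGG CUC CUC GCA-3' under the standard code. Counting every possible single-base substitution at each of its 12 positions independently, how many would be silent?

9

Codon 1 (UGG, Trp): 0 synonymous substitutions.
Codon 2 (CUC, Leu): 3 synonymous substitutions.
Codon 3 (CUC, Leu): 3 synonymous substitutions.
Codon 4 (GCA, Ala): 3 synonymous substitutions.
Total: 0 + 3 + 3 + 3 = 9.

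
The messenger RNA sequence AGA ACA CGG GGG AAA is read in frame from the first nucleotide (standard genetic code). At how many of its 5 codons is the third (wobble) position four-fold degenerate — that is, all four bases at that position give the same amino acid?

Codon 1 AGA (Arg): third position 2-fold.
Codon 2 ACA (Thr): third position 4-fold.
Codon 3 CGG (Arg): third position 4-fold.
Codon 4 GGG (Gly): third position 4-fold.
Codon 5 AAA (Lys): third position 2-fold.
Four-fold degenerate third positions: 3.

3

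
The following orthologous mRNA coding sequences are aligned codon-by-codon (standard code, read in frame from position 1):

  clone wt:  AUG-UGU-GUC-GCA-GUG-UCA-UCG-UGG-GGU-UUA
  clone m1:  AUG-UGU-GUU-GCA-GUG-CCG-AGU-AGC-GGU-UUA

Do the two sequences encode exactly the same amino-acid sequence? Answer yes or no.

Codon 1: AUG Met / AUG Met — identical.
Codon 2: UGU Cys / UGU Cys — identical.
Codon 3: GUC Val / GUU Val — synonymous.
Codon 4: GCA Ala / GCA Ala — identical.
Codon 5: GUG Val / GUG Val — identical.
Codon 6: UCA Ser / CCG Pro — nonsynonymous.
Codon 7: UCG Ser / AGU Ser — synonymous.
Codon 8: UGG Trp / AGC Ser — nonsynonymous.
Codon 9: GGU Gly / GGU Gly — identical.
Codon 10: UUA Leu / UUA Leu — identical.
Nonsynonymous differences: 2 → different protein.

no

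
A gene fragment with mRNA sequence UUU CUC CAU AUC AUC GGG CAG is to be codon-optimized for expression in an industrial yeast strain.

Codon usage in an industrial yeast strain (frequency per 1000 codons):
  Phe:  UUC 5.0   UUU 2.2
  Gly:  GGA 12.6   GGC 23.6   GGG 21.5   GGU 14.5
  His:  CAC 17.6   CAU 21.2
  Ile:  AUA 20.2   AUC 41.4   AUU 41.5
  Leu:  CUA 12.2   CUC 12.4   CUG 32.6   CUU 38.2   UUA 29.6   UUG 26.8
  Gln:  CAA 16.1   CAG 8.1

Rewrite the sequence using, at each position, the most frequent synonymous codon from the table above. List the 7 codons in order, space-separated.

UUC CUU CAU AUU AUU GGC CAA

Codon 1 (Phe): best is UUC at 5.0.
Codon 2 (Leu): best is CUU at 38.2.
Codon 3 (His): best is CAU at 21.2.
Codon 4 (Ile): best is AUU at 41.5.
Codon 5 (Ile): best is AUU at 41.5.
Codon 6 (Gly): best is GGC at 23.6.
Codon 7 (Gln): best is CAA at 16.1.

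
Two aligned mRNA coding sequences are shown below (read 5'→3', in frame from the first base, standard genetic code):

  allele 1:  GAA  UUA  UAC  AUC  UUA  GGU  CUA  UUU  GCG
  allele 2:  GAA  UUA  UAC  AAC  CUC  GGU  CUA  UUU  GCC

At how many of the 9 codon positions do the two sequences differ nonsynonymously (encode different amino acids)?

1

Codon 1: GAA Glu / GAA Glu — identical.
Codon 2: UUA Leu / UUA Leu — identical.
Codon 3: UAC Tyr / UAC Tyr — identical.
Codon 4: AUC Ile / AAC Asn — nonsynonymous.
Codon 5: UUA Leu / CUC Leu — synonymous.
Codon 6: GGU Gly / GGU Gly — identical.
Codon 7: CUA Leu / CUA Leu — identical.
Codon 8: UUU Phe / UUU Phe — identical.
Codon 9: GCG Ala / GCC Ala — synonymous.
Nonsynonymous differences: 1.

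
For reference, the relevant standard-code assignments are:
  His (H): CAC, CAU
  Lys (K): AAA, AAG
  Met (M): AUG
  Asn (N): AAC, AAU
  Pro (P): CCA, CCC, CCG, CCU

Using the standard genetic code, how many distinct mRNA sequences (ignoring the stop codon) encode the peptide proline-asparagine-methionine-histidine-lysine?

32

Pro: 4 codons.
Asn: 2 codons.
Met: 1 codon.
His: 2 codons.
Lys: 2 codons.
4 × 2 × 1 × 2 × 2 = 32.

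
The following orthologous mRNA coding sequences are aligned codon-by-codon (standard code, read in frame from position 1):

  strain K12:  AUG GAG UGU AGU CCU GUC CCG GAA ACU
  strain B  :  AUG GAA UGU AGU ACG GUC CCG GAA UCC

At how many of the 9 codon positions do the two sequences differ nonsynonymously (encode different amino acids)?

2

Codon 1: AUG Met / AUG Met — identical.
Codon 2: GAG Glu / GAA Glu — synonymous.
Codon 3: UGU Cys / UGU Cys — identical.
Codon 4: AGU Ser / AGU Ser — identical.
Codon 5: CCU Pro / ACG Thr — nonsynonymous.
Codon 6: GUC Val / GUC Val — identical.
Codon 7: CCG Pro / CCG Pro — identical.
Codon 8: GAA Glu / GAA Glu — identical.
Codon 9: ACU Thr / UCC Ser — nonsynonymous.
Nonsynonymous differences: 2.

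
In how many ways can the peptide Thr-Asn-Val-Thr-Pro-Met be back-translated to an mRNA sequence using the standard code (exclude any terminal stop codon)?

512

Thr: 4 codons.
Asn: 2 codons.
Val: 4 codons.
Thr: 4 codons.
Pro: 4 codons.
Met: 1 codon.
4 × 2 × 4 × 4 × 4 × 1 = 512.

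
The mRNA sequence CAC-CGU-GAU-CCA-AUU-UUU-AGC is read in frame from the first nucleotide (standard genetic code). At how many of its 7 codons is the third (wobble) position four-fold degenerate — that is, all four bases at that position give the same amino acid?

2

Codon 1 CAC (His): third position 2-fold.
Codon 2 CGU (Arg): third position 4-fold.
Codon 3 GAU (Asp): third position 2-fold.
Codon 4 CCA (Pro): third position 4-fold.
Codon 5 AUU (Ile): third position 3-fold.
Codon 6 UUU (Phe): third position 2-fold.
Codon 7 AGC (Ser): third position 2-fold.
Four-fold degenerate third positions: 2.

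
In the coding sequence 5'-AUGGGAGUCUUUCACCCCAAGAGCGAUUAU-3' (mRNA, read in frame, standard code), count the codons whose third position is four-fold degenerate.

3

Codon 1 AUG (Met): third position 1-fold.
Codon 2 GGA (Gly): third position 4-fold.
Codon 3 GUC (Val): third position 4-fold.
Codon 4 UUU (Phe): third position 2-fold.
Codon 5 CAC (His): third position 2-fold.
Codon 6 CCC (Pro): third position 4-fold.
Codon 7 AAG (Lys): third position 2-fold.
Codon 8 AGC (Ser): third position 2-fold.
Codon 9 GAU (Asp): third position 2-fold.
Codon 10 UAU (Tyr): third position 2-fold.
Four-fold degenerate third positions: 3.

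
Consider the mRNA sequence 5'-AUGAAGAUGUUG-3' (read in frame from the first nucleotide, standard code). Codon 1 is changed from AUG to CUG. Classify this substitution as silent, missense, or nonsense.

missense

Position 1 falls in codon 1: AUG → Met.
After the substitution the codon is CUG → Leu.
Met ≠ Leu, so this is a missense mutation.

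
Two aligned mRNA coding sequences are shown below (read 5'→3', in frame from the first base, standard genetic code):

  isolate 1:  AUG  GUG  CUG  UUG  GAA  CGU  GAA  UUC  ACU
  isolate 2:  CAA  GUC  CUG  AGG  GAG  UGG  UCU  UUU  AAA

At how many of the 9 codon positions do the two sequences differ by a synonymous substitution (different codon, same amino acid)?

Codon 1: AUG Met / CAA Gln — nonsynonymous.
Codon 2: GUG Val / GUC Val — synonymous.
Codon 3: CUG Leu / CUG Leu — identical.
Codon 4: UUG Leu / AGG Arg — nonsynonymous.
Codon 5: GAA Glu / GAG Glu — synonymous.
Codon 6: CGU Arg / UGG Trp — nonsynonymous.
Codon 7: GAA Glu / UCU Ser — nonsynonymous.
Codon 8: UUC Phe / UUU Phe — synonymous.
Codon 9: ACU Thr / AAA Lys — nonsynonymous.
Synonymous differences: 3.

3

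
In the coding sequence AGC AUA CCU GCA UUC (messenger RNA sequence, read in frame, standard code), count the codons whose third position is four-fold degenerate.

Codon 1 AGC (Ser): third position 2-fold.
Codon 2 AUA (Ile): third position 3-fold.
Codon 3 CCU (Pro): third position 4-fold.
Codon 4 GCA (Ala): third position 4-fold.
Codon 5 UUC (Phe): third position 2-fold.
Four-fold degenerate third positions: 2.

2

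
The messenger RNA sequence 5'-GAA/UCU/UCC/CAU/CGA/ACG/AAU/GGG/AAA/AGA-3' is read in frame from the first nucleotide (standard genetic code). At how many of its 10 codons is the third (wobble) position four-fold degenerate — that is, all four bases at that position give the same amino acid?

Codon 1 GAA (Glu): third position 2-fold.
Codon 2 UCU (Ser): third position 4-fold.
Codon 3 UCC (Ser): third position 4-fold.
Codon 4 CAU (His): third position 2-fold.
Codon 5 CGA (Arg): third position 4-fold.
Codon 6 ACG (Thr): third position 4-fold.
Codon 7 AAU (Asn): third position 2-fold.
Codon 8 GGG (Gly): third position 4-fold.
Codon 9 AAA (Lys): third position 2-fold.
Codon 10 AGA (Arg): third position 2-fold.
Four-fold degenerate third positions: 5.

5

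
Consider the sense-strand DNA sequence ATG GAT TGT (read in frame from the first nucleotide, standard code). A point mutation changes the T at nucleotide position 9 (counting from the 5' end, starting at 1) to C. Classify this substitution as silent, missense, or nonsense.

Position 9 falls in codon 3: TGT → Cys.
After the substitution the codon is TGC → Cys.
Both encode Cys, so the change is synonymous.

silent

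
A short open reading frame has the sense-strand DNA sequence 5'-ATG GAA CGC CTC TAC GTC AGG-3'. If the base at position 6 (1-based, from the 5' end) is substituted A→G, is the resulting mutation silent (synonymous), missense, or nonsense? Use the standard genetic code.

Position 6 falls in codon 2: GAA → Glu.
After the substitution the codon is GAG → Glu.
Both encode Glu, so the change is synonymous.

silent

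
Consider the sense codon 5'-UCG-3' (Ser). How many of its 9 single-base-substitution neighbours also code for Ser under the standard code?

3

Position 1: none → 0 synonymous.
Position 2: none → 0 synonymous.
Position 3: UCU, UCC, UCA → 3 synonymous.
Total: 0 + 0 + 3 = 3.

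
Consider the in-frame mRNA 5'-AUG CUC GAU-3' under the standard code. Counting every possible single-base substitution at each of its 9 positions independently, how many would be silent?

Codon 1 (AUG, Met): 0 synonymous substitutions.
Codon 2 (CUC, Leu): 3 synonymous substitutions.
Codon 3 (GAU, Asp): 1 synonymous substitution.
Total: 0 + 3 + 1 = 4.

4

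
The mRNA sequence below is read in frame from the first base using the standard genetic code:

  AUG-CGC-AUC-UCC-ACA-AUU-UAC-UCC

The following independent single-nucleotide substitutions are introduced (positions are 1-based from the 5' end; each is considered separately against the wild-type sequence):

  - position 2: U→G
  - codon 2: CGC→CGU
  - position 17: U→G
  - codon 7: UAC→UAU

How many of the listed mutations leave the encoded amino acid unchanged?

2

Codon 1: AUG (Met) → AGG (Arg) — missense.
Codon 2: CGC (Arg) → CGU (Arg) — synonymous.
Codon 6: AUU (Ile) → AGU (Ser) — missense.
Codon 7: UAC (Tyr) → UAU (Tyr) — synonymous.
Synonymous: 2 of 4.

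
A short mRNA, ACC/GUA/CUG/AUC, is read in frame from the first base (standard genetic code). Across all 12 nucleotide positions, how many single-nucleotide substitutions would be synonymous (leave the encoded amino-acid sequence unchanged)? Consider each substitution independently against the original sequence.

12

Codon 1 (ACC, Thr): 3 synonymous substitutions.
Codon 2 (GUA, Val): 3 synonymous substitutions.
Codon 3 (CUG, Leu): 4 synonymous substitutions.
Codon 4 (AUC, Ile): 2 synonymous substitutions.
Total: 3 + 3 + 4 + 2 = 12.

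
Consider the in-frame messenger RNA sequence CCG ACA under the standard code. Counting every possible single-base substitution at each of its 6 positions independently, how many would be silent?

Codon 1 (CCG, Pro): 3 synonymous substitutions.
Codon 2 (ACA, Thr): 3 synonymous substitutions.
Total: 3 + 3 = 6.

6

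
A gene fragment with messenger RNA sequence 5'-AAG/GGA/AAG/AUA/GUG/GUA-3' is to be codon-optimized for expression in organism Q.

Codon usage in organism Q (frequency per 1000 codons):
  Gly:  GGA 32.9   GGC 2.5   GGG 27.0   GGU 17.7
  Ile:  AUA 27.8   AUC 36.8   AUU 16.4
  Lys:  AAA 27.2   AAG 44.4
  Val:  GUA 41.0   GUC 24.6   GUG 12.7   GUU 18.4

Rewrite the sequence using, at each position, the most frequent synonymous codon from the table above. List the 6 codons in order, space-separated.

Codon 1 (Lys): best is AAG at 44.4.
Codon 2 (Gly): best is GGA at 32.9.
Codon 3 (Lys): best is AAG at 44.4.
Codon 4 (Ile): best is AUC at 36.8.
Codon 5 (Val): best is GUA at 41.0.
Codon 6 (Val): best is GUA at 41.0.

AAG GGA AAG AUC GUA GUA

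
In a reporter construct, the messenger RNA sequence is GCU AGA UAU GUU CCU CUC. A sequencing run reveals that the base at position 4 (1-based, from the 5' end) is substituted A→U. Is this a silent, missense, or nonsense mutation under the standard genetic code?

nonsense

Position 4 falls in codon 2: AGA → Arg.
After the substitution the codon is UGA → Stop.
The new codon is a stop codon, so this is a nonsense mutation.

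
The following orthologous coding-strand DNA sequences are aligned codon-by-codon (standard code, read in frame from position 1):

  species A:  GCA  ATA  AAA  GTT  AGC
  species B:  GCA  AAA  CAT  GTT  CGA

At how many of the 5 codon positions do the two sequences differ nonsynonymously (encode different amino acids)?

Codon 1: GCA Ala / GCA Ala — identical.
Codon 2: ATA Ile / AAA Lys — nonsynonymous.
Codon 3: AAA Lys / CAT His — nonsynonymous.
Codon 4: GTT Val / GTT Val — identical.
Codon 5: AGC Ser / CGA Arg — nonsynonymous.
Nonsynonymous differences: 3.

3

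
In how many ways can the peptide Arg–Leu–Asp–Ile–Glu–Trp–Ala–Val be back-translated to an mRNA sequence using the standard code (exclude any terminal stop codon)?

6912

Arg: 6 codons.
Leu: 6 codons.
Asp: 2 codons.
Ile: 3 codons.
Glu: 2 codons.
Trp: 1 codon.
Ala: 4 codons.
Val: 4 codons.
6 × 6 × 2 × 3 × 2 × 1 × 4 × 4 = 6912.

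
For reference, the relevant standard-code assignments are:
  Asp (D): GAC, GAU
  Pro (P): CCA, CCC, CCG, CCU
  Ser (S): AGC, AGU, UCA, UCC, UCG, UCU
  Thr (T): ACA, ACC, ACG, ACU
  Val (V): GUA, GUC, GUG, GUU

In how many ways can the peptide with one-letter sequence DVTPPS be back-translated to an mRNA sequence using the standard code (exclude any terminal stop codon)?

Asp: 2 codons.
Val: 4 codons.
Thr: 4 codons.
Pro: 4 codons.
Pro: 4 codons.
Ser: 6 codons.
2 × 4 × 4 × 4 × 4 × 6 = 3072.

3072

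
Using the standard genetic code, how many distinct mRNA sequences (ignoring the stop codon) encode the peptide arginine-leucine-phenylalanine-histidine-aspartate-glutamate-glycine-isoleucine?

6912

Arg: 6 codons.
Leu: 6 codons.
Phe: 2 codons.
His: 2 codons.
Asp: 2 codons.
Glu: 2 codons.
Gly: 4 codons.
Ile: 3 codons.
6 × 6 × 2 × 2 × 2 × 2 × 4 × 3 = 6912.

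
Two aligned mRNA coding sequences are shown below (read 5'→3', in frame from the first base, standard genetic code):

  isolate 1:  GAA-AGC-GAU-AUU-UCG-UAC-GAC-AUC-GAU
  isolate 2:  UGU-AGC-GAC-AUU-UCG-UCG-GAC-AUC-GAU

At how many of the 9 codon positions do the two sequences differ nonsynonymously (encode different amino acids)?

Codon 1: GAA Glu / UGU Cys — nonsynonymous.
Codon 2: AGC Ser / AGC Ser — identical.
Codon 3: GAU Asp / GAC Asp — synonymous.
Codon 4: AUU Ile / AUU Ile — identical.
Codon 5: UCG Ser / UCG Ser — identical.
Codon 6: UAC Tyr / UCG Ser — nonsynonymous.
Codon 7: GAC Asp / GAC Asp — identical.
Codon 8: AUC Ile / AUC Ile — identical.
Codon 9: GAU Asp / GAU Asp — identical.
Nonsynonymous differences: 2.

2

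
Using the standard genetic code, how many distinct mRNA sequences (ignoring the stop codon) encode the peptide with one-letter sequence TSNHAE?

768

Thr: 4 codons.
Ser: 6 codons.
Asn: 2 codons.
His: 2 codons.
Ala: 4 codons.
Glu: 2 codons.
4 × 6 × 2 × 2 × 4 × 2 = 768.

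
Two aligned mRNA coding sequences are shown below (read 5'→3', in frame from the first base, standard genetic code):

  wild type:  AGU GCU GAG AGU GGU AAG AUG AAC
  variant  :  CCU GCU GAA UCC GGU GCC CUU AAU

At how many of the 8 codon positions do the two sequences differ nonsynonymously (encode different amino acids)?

Codon 1: AGU Ser / CCU Pro — nonsynonymous.
Codon 2: GCU Ala / GCU Ala — identical.
Codon 3: GAG Glu / GAA Glu — synonymous.
Codon 4: AGU Ser / UCC Ser — synonymous.
Codon 5: GGU Gly / GGU Gly — identical.
Codon 6: AAG Lys / GCC Ala — nonsynonymous.
Codon 7: AUG Met / CUU Leu — nonsynonymous.
Codon 8: AAC Asn / AAU Asn — synonymous.
Nonsynonymous differences: 3.

3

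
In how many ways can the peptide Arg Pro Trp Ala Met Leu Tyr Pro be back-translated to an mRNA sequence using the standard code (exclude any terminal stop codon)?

4608

Arg: 6 codons.
Pro: 4 codons.
Trp: 1 codon.
Ala: 4 codons.
Met: 1 codon.
Leu: 6 codons.
Tyr: 2 codons.
Pro: 4 codons.
6 × 4 × 1 × 4 × 1 × 6 × 2 × 4 = 4608.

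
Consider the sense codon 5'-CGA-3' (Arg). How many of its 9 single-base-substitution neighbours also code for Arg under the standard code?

4

Position 1: AGA → 1 synonymous.
Position 2: none → 0 synonymous.
Position 3: CGU, CGC, CGG → 3 synonymous.
Total: 1 + 0 + 3 = 4.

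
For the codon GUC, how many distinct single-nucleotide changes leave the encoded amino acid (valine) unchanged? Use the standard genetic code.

Position 1: none → 0 synonymous.
Position 2: none → 0 synonymous.
Position 3: GUU, GUA, GUG → 3 synonymous.
Total: 0 + 0 + 3 = 3.

3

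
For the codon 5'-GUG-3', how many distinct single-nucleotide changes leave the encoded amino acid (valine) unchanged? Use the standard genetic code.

3

Position 1: none → 0 synonymous.
Position 2: none → 0 synonymous.
Position 3: GUU, GUC, GUA → 3 synonymous.
Total: 0 + 0 + 3 = 3.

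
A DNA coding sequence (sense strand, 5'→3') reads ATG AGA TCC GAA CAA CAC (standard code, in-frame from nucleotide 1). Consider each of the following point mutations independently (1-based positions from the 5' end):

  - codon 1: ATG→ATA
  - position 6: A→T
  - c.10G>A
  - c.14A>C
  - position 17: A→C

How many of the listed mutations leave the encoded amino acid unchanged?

0

Codon 1: ATG (Met) → ATA (Ile) — missense.
Codon 2: AGA (Arg) → AGT (Ser) — missense.
Codon 4: GAA (Glu) → AAA (Lys) — missense.
Codon 5: CAA (Gln) → CCA (Pro) — missense.
Codon 6: CAC (His) → CCC (Pro) — missense.
Synonymous: 0 of 5.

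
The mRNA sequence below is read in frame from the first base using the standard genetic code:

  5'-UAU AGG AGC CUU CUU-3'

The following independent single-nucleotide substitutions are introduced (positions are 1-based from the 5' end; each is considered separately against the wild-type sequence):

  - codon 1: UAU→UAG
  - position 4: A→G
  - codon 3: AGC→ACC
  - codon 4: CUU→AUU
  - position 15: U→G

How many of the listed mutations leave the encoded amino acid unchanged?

1

Codon 1: UAU (Tyr) → UAG (Stop) — nonsense.
Codon 2: AGG (Arg) → GGG (Gly) — missense.
Codon 3: AGC (Ser) → ACC (Thr) — missense.
Codon 4: CUU (Leu) → AUU (Ile) — missense.
Codon 5: CUU (Leu) → CUG (Leu) — synonymous.
Synonymous: 1 of 5.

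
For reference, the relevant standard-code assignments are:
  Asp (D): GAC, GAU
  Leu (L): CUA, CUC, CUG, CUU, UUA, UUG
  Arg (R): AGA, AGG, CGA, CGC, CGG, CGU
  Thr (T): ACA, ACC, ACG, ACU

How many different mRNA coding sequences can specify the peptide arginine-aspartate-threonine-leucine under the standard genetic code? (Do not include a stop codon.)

288

Arg: 6 codons.
Asp: 2 codons.
Thr: 4 codons.
Leu: 6 codons.
6 × 2 × 4 × 6 = 288.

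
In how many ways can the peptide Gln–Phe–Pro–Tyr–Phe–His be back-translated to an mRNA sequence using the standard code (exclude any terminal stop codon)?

128

Gln: 2 codons.
Phe: 2 codons.
Pro: 4 codons.
Tyr: 2 codons.
Phe: 2 codons.
His: 2 codons.
2 × 2 × 4 × 2 × 2 × 2 = 128.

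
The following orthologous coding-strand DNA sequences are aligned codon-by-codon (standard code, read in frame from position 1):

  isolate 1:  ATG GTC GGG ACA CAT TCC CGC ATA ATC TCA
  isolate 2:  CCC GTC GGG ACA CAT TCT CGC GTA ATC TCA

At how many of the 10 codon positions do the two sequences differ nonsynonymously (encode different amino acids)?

Codon 1: ATG Met / CCC Pro — nonsynonymous.
Codon 2: GTC Val / GTC Val — identical.
Codon 3: GGG Gly / GGG Gly — identical.
Codon 4: ACA Thr / ACA Thr — identical.
Codon 5: CAT His / CAT His — identical.
Codon 6: TCC Ser / TCT Ser — synonymous.
Codon 7: CGC Arg / CGC Arg — identical.
Codon 8: ATA Ile / GTA Val — nonsynonymous.
Codon 9: ATC Ile / ATC Ile — identical.
Codon 10: TCA Ser / TCA Ser — identical.
Nonsynonymous differences: 2.

2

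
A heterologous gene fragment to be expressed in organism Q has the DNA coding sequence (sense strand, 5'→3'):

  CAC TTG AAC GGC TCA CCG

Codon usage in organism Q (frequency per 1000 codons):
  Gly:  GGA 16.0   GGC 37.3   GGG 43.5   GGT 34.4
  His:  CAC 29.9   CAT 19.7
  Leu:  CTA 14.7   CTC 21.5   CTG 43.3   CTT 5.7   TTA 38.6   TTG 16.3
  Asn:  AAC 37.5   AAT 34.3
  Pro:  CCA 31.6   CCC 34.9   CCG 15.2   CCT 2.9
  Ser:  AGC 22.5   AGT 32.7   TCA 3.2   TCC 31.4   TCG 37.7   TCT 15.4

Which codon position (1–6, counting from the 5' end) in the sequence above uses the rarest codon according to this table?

5

Codon 1 CAC (His): 29.9 per 1000.
Codon 2 TTG (Leu): 16.3 per 1000.
Codon 3 AAC (Asn): 37.5 per 1000.
Codon 4 GGC (Gly): 37.3 per 1000.
Codon 5 TCA (Ser): 3.2 per 1000.
Codon 6 CCG (Pro): 15.2 per 1000.
Lowest frequency is 3.2 at codon 5.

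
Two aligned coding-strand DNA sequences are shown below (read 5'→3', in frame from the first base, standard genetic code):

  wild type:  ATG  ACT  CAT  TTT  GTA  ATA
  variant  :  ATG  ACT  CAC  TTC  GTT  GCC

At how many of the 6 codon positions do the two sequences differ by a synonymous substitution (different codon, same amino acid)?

3

Codon 1: ATG Met / ATG Met — identical.
Codon 2: ACT Thr / ACT Thr — identical.
Codon 3: CAT His / CAC His — synonymous.
Codon 4: TTT Phe / TTC Phe — synonymous.
Codon 5: GTA Val / GTT Val — synonymous.
Codon 6: ATA Ile / GCC Ala — nonsynonymous.
Synonymous differences: 3.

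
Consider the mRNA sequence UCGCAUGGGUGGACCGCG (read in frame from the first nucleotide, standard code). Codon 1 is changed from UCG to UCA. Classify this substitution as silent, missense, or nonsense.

silent

Position 3 falls in codon 1: UCG → Ser.
After the substitution the codon is UCA → Ser.
Both encode Ser, so the change is synonymous.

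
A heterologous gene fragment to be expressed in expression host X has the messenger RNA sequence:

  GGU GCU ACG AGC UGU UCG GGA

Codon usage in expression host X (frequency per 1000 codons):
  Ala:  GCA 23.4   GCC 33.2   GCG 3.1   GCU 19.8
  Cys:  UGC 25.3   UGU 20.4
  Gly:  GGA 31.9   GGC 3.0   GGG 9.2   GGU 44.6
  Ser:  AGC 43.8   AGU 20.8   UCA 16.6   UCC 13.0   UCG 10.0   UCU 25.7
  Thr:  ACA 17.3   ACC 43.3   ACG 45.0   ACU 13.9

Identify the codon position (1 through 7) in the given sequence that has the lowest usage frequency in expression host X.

6

Codon 1 GGU (Gly): 44.6 per 1000.
Codon 2 GCU (Ala): 19.8 per 1000.
Codon 3 ACG (Thr): 45.0 per 1000.
Codon 4 AGC (Ser): 43.8 per 1000.
Codon 5 UGU (Cys): 20.4 per 1000.
Codon 6 UCG (Ser): 10.0 per 1000.
Codon 7 GGA (Gly): 31.9 per 1000.
Lowest frequency is 10.0 at codon 6.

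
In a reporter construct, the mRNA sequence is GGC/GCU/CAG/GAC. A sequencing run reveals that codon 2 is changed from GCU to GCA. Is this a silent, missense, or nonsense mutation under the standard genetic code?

Position 6 falls in codon 2: GCU → Ala.
After the substitution the codon is GCA → Ala.
Both encode Ala, so the change is synonymous.

silent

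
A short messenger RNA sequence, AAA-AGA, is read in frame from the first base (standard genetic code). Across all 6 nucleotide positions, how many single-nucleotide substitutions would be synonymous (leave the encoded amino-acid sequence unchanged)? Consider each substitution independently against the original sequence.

Codon 1 (AAA, Lys): 1 synonymous substitution.
Codon 2 (AGA, Arg): 2 synonymous substitutions.
Total: 1 + 2 = 3.

3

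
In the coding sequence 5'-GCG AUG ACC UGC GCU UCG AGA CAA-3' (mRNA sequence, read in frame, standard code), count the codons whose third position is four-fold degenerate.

Codon 1 GCG (Ala): third position 4-fold.
Codon 2 AUG (Met): third position 1-fold.
Codon 3 ACC (Thr): third position 4-fold.
Codon 4 UGC (Cys): third position 2-fold.
Codon 5 GCU (Ala): third position 4-fold.
Codon 6 UCG (Ser): third position 4-fold.
Codon 7 AGA (Arg): third position 2-fold.
Codon 8 CAA (Gln): third position 2-fold.
Four-fold degenerate third positions: 4.

4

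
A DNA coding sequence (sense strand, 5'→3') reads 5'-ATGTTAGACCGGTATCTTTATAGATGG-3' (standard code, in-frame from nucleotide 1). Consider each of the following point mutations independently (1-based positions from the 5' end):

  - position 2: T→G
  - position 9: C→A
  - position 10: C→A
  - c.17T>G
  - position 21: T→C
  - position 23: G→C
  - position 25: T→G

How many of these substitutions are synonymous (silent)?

Codon 1: ATG (Met) → AGG (Arg) — missense.
Codon 3: GAC (Asp) → GAA (Glu) — missense.
Codon 4: CGG (Arg) → AGG (Arg) — synonymous.
Codon 6: CTT (Leu) → CGT (Arg) — missense.
Codon 7: TAT (Tyr) → TAC (Tyr) — synonymous.
Codon 8: AGA (Arg) → ACA (Thr) — missense.
Codon 9: TGG (Trp) → GGG (Gly) — missense.
Synonymous: 2 of 7.

2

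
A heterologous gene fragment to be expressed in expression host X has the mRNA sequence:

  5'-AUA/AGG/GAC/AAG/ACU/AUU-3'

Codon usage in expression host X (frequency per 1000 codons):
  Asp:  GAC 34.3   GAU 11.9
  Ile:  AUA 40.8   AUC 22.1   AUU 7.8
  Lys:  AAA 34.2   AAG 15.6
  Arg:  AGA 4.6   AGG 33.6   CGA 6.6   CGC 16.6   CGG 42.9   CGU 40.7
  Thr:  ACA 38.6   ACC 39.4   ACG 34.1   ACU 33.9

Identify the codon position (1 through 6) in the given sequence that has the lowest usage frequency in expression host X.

6

Codon 1 AUA (Ile): 40.8 per 1000.
Codon 2 AGG (Arg): 33.6 per 1000.
Codon 3 GAC (Asp): 34.3 per 1000.
Codon 4 AAG (Lys): 15.6 per 1000.
Codon 5 ACU (Thr): 33.9 per 1000.
Codon 6 AUU (Ile): 7.8 per 1000.
Lowest frequency is 7.8 at codon 6.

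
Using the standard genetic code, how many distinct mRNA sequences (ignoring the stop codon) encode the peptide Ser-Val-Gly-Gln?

192

Ser: 6 codons.
Val: 4 codons.
Gly: 4 codons.
Gln: 2 codons.
6 × 4 × 4 × 2 = 192.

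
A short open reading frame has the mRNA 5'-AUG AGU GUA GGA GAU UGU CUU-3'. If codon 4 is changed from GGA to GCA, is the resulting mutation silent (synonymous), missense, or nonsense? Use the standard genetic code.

Position 11 falls in codon 4: GGA → Gly.
After the substitution the codon is GCA → Ala.
Gly ≠ Ala, so this is a missense mutation.

missense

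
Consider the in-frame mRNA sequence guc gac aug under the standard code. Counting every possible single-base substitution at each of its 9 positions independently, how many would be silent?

Codon 1 (GUC, Val): 3 synonymous substitutions.
Codon 2 (GAC, Asp): 1 synonymous substitution.
Codon 3 (AUG, Met): 0 synonymous substitutions.
Total: 3 + 1 + 0 = 4.

4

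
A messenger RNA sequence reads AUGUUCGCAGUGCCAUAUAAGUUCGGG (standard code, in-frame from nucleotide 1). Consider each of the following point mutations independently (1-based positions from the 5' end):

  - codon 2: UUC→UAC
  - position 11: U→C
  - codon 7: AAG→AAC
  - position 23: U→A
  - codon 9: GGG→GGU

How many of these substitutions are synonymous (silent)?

Codon 2: UUC (Phe) → UAC (Tyr) — missense.
Codon 4: GUG (Val) → GCG (Ala) — missense.
Codon 7: AAG (Lys) → AAC (Asn) — missense.
Codon 8: UUC (Phe) → UAC (Tyr) — missense.
Codon 9: GGG (Gly) → GGU (Gly) — synonymous.
Synonymous: 1 of 5.

1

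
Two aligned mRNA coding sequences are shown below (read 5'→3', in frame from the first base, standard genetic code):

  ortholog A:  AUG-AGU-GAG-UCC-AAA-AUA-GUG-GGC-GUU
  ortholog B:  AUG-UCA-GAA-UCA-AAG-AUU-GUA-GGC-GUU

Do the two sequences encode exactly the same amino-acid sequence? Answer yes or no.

yes

Codon 1: AUG Met / AUG Met — identical.
Codon 2: AGU Ser / UCA Ser — synonymous.
Codon 3: GAG Glu / GAA Glu — synonymous.
Codon 4: UCC Ser / UCA Ser — synonymous.
Codon 5: AAA Lys / AAG Lys — synonymous.
Codon 6: AUA Ile / AUU Ile — synonymous.
Codon 7: GUG Val / GUA Val — synonymous.
Codon 8: GGC Gly / GGC Gly — identical.
Codon 9: GUU Val / GUU Val — identical.
Nonsynonymous differences: 0 → same protein.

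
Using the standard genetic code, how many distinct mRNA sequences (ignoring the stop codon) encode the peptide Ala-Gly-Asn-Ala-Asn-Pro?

1024

Ala: 4 codons.
Gly: 4 codons.
Asn: 2 codons.
Ala: 4 codons.
Asn: 2 codons.
Pro: 4 codons.
4 × 4 × 2 × 4 × 2 × 4 = 1024.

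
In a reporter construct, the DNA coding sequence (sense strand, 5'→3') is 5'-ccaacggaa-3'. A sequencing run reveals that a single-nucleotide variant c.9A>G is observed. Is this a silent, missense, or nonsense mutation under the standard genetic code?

Position 9 falls in codon 3: GAA → Glu.
After the substitution the codon is GAG → Glu.
Both encode Glu, so the change is synonymous.

silent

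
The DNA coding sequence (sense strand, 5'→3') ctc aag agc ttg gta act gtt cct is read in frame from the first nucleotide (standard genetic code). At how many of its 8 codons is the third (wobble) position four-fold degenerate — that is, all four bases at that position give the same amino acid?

5

Codon 1 CTC (Leu): third position 4-fold.
Codon 2 AAG (Lys): third position 2-fold.
Codon 3 AGC (Ser): third position 2-fold.
Codon 4 TTG (Leu): third position 2-fold.
Codon 5 GTA (Val): third position 4-fold.
Codon 6 ACT (Thr): third position 4-fold.
Codon 7 GTT (Val): third position 4-fold.
Codon 8 CCT (Pro): third position 4-fold.
Four-fold degenerate third positions: 5.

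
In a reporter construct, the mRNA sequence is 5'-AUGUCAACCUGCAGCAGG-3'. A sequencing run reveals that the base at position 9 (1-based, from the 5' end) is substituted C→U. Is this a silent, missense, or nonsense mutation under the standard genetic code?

silent

Position 9 falls in codon 3: ACC → Thr.
After the substitution the codon is ACU → Thr.
Both encode Thr, so the change is synonymous.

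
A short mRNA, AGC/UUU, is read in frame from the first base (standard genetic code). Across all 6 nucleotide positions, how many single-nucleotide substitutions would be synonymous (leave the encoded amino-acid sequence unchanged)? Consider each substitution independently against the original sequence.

Codon 1 (AGC, Ser): 1 synonymous substitution.
Codon 2 (UUU, Phe): 1 synonymous substitution.
Total: 1 + 1 = 2.

2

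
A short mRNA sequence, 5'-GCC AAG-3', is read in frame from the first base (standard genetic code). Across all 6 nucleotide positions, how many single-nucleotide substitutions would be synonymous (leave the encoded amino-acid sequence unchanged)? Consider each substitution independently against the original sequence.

4

Codon 1 (GCC, Ala): 3 synonymous substitutions.
Codon 2 (AAG, Lys): 1 synonymous substitution.
Total: 3 + 1 = 4.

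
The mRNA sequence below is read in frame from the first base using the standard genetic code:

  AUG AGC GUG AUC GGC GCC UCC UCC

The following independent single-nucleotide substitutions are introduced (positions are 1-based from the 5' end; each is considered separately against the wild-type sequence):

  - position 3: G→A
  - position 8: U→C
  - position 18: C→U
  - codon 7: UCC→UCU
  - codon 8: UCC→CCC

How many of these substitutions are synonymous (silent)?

Codon 1: AUG (Met) → AUA (Ile) — missense.
Codon 3: GUG (Val) → GCG (Ala) — missense.
Codon 6: GCC (Ala) → GCU (Ala) — synonymous.
Codon 7: UCC (Ser) → UCU (Ser) — synonymous.
Codon 8: UCC (Ser) → CCC (Pro) — missense.
Synonymous: 2 of 5.

2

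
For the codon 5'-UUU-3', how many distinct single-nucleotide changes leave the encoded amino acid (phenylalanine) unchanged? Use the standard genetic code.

Position 1: none → 0 synonymous.
Position 2: none → 0 synonymous.
Position 3: UUC → 1 synonymous.
Total: 0 + 0 + 1 = 1.

1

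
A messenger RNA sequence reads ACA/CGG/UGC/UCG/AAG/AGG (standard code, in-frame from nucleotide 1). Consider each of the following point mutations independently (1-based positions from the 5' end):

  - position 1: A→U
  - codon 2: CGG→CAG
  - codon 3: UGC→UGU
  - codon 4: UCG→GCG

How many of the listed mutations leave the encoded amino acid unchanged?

Codon 1: ACA (Thr) → UCA (Ser) — missense.
Codon 2: CGG (Arg) → CAG (Gln) — missense.
Codon 3: UGC (Cys) → UGU (Cys) — synonymous.
Codon 4: UCG (Ser) → GCG (Ala) — missense.
Synonymous: 1 of 4.

1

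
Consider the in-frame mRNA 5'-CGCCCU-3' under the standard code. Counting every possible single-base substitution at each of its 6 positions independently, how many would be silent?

6

Codon 1 (CGC, Arg): 3 synonymous substitutions.
Codon 2 (CCU, Pro): 3 synonymous substitutions.
Total: 3 + 3 = 6.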